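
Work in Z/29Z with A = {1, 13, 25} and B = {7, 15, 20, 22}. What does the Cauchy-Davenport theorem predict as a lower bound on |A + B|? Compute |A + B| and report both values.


Cauchy-Davenport: |A + B| ≥ min(p, |A| + |B| - 1) for A, B nonempty in Z/pZ.
|A| = 3, |B| = 4, p = 29.
CD lower bound = min(29, 3 + 4 - 1) = min(29, 6) = 6.
Compute A + B mod 29 directly:
a = 1: 1+7=8, 1+15=16, 1+20=21, 1+22=23
a = 13: 13+7=20, 13+15=28, 13+20=4, 13+22=6
a = 25: 25+7=3, 25+15=11, 25+20=16, 25+22=18
A + B = {3, 4, 6, 8, 11, 16, 18, 20, 21, 23, 28}, so |A + B| = 11.
Verify: 11 ≥ 6? Yes ✓.

CD lower bound = 6, actual |A + B| = 11.


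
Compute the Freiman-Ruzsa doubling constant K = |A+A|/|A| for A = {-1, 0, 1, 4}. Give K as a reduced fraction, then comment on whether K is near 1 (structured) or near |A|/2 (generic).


|A| = 4.
Compute A + A by enumerating all 16 pairs.
A + A = {-2, -1, 0, 1, 2, 3, 4, 5, 8}, so |A + A| = 9.
K = |A + A| / |A| = 9/4 (already in lowest terms) ≈ 2.2500.
Reference: AP of size 4 gives K = 7/4 ≈ 1.7500; a fully generic set of size 4 gives K ≈ 2.5000.

|A| = 4, |A + A| = 9, K = 9/4.


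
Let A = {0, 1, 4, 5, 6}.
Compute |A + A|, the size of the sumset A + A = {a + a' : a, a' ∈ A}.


A + A = {a + a' : a, a' ∈ A}; |A| = 5.
General bounds: 2|A| - 1 ≤ |A + A| ≤ |A|(|A|+1)/2, i.e. 9 ≤ |A + A| ≤ 15.
Lower bound 2|A|-1 is attained iff A is an arithmetic progression.
Enumerate sums a + a' for a ≤ a' (symmetric, so this suffices):
a = 0: 0+0=0, 0+1=1, 0+4=4, 0+5=5, 0+6=6
a = 1: 1+1=2, 1+4=5, 1+5=6, 1+6=7
a = 4: 4+4=8, 4+5=9, 4+6=10
a = 5: 5+5=10, 5+6=11
a = 6: 6+6=12
Distinct sums: {0, 1, 2, 4, 5, 6, 7, 8, 9, 10, 11, 12}
|A + A| = 12

|A + A| = 12


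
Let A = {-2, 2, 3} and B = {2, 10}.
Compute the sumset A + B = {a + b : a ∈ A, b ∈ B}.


A + B = {a + b : a ∈ A, b ∈ B}.
Enumerate all |A|·|B| = 3·2 = 6 pairs (a, b) and collect distinct sums.
a = -2: -2+2=0, -2+10=8
a = 2: 2+2=4, 2+10=12
a = 3: 3+2=5, 3+10=13
Collecting distinct sums: A + B = {0, 4, 5, 8, 12, 13}
|A + B| = 6

A + B = {0, 4, 5, 8, 12, 13}


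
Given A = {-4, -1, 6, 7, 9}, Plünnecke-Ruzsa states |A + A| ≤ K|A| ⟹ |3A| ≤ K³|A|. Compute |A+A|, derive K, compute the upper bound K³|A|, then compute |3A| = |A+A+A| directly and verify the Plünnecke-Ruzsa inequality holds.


|A| = 5.
Step 1: Compute A + A by enumerating all 25 pairs.
A + A = {-8, -5, -2, 2, 3, 5, 6, 8, 12, 13, 14, 15, 16, 18}, so |A + A| = 14.
Step 2: Doubling constant K = |A + A|/|A| = 14/5 = 14/5 ≈ 2.8000.
Step 3: Plünnecke-Ruzsa gives |3A| ≤ K³·|A| = (2.8000)³ · 5 ≈ 109.7600.
Step 4: Compute 3A = A + A + A directly by enumerating all triples (a,b,c) ∈ A³; |3A| = 29.
Step 5: Check 29 ≤ 109.7600? Yes ✓.

K = 14/5, Plünnecke-Ruzsa bound K³|A| ≈ 109.7600, |3A| = 29, inequality holds.


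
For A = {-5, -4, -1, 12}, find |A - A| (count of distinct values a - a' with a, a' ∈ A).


A - A = {a - a' : a, a' ∈ A}; |A| = 4.
Bounds: 2|A|-1 ≤ |A - A| ≤ |A|² - |A| + 1, i.e. 7 ≤ |A - A| ≤ 13.
Note: 0 ∈ A - A always (from a - a). The set is symmetric: if d ∈ A - A then -d ∈ A - A.
Enumerate nonzero differences d = a - a' with a > a' (then include -d):
Positive differences: {1, 3, 4, 13, 16, 17}
Full difference set: {0} ∪ (positive diffs) ∪ (negative diffs).
|A - A| = 1 + 2·6 = 13 (matches direct enumeration: 13).

|A - A| = 13


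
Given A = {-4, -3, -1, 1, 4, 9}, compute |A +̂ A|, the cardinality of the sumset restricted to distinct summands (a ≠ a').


Restricted sumset: A +̂ A = {a + a' : a ∈ A, a' ∈ A, a ≠ a'}.
Equivalently, take A + A and drop any sum 2a that is achievable ONLY as a + a for a ∈ A (i.e. sums representable only with equal summands).
Enumerate pairs (a, a') with a < a' (symmetric, so each unordered pair gives one sum; this covers all a ≠ a'):
  -4 + -3 = -7
  -4 + -1 = -5
  -4 + 1 = -3
  -4 + 4 = 0
  -4 + 9 = 5
  -3 + -1 = -4
  -3 + 1 = -2
  -3 + 4 = 1
  -3 + 9 = 6
  -1 + 1 = 0
  -1 + 4 = 3
  -1 + 9 = 8
  1 + 4 = 5
  1 + 9 = 10
  4 + 9 = 13
Collected distinct sums: {-7, -5, -4, -3, -2, 0, 1, 3, 5, 6, 8, 10, 13}
|A +̂ A| = 13
(Reference bound: |A +̂ A| ≥ 2|A| - 3 for |A| ≥ 2, with |A| = 6 giving ≥ 9.)

|A +̂ A| = 13


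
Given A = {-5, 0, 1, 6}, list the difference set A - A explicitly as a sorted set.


A - A = {a - a' : a, a' ∈ A}.
Compute a - a' for each ordered pair (a, a'):
a = -5: -5--5=0, -5-0=-5, -5-1=-6, -5-6=-11
a = 0: 0--5=5, 0-0=0, 0-1=-1, 0-6=-6
a = 1: 1--5=6, 1-0=1, 1-1=0, 1-6=-5
a = 6: 6--5=11, 6-0=6, 6-1=5, 6-6=0
Collecting distinct values (and noting 0 appears from a-a):
A - A = {-11, -6, -5, -1, 0, 1, 5, 6, 11}
|A - A| = 9

A - A = {-11, -6, -5, -1, 0, 1, 5, 6, 11}


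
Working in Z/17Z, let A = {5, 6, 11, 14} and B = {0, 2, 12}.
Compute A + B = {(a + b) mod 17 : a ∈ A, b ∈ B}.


Work in Z/17Z: reduce every sum a + b modulo 17.
Enumerate all 12 pairs:
a = 5: 5+0=5, 5+2=7, 5+12=0
a = 6: 6+0=6, 6+2=8, 6+12=1
a = 11: 11+0=11, 11+2=13, 11+12=6
a = 14: 14+0=14, 14+2=16, 14+12=9
Distinct residues collected: {0, 1, 5, 6, 7, 8, 9, 11, 13, 14, 16}
|A + B| = 11 (out of 17 total residues).

A + B = {0, 1, 5, 6, 7, 8, 9, 11, 13, 14, 16}


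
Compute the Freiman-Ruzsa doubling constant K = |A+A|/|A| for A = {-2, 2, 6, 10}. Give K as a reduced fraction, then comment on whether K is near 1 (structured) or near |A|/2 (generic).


|A| = 4.
Compute A + A by enumerating all 16 pairs.
A + A = {-4, 0, 4, 8, 12, 16, 20}, so |A + A| = 7.
K = |A + A| / |A| = 7/4 (already in lowest terms) ≈ 1.7500.
Reference: AP of size 4 gives K = 7/4 ≈ 1.7500; a fully generic set of size 4 gives K ≈ 2.5000.

|A| = 4, |A + A| = 7, K = 7/4.


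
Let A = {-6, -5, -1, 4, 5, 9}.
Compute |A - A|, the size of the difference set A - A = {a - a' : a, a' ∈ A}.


A - A = {a - a' : a, a' ∈ A}; |A| = 6.
Bounds: 2|A|-1 ≤ |A - A| ≤ |A|² - |A| + 1, i.e. 11 ≤ |A - A| ≤ 31.
Note: 0 ∈ A - A always (from a - a). The set is symmetric: if d ∈ A - A then -d ∈ A - A.
Enumerate nonzero differences d = a - a' with a > a' (then include -d):
Positive differences: {1, 4, 5, 6, 9, 10, 11, 14, 15}
Full difference set: {0} ∪ (positive diffs) ∪ (negative diffs).
|A - A| = 1 + 2·9 = 19 (matches direct enumeration: 19).

|A - A| = 19


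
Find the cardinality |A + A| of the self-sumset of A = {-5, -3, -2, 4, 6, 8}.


A + A = {a + a' : a, a' ∈ A}; |A| = 6.
General bounds: 2|A| - 1 ≤ |A + A| ≤ |A|(|A|+1)/2, i.e. 11 ≤ |A + A| ≤ 21.
Lower bound 2|A|-1 is attained iff A is an arithmetic progression.
Enumerate sums a + a' for a ≤ a' (symmetric, so this suffices):
a = -5: -5+-5=-10, -5+-3=-8, -5+-2=-7, -5+4=-1, -5+6=1, -5+8=3
a = -3: -3+-3=-6, -3+-2=-5, -3+4=1, -3+6=3, -3+8=5
a = -2: -2+-2=-4, -2+4=2, -2+6=4, -2+8=6
a = 4: 4+4=8, 4+6=10, 4+8=12
a = 6: 6+6=12, 6+8=14
a = 8: 8+8=16
Distinct sums: {-10, -8, -7, -6, -5, -4, -1, 1, 2, 3, 4, 5, 6, 8, 10, 12, 14, 16}
|A + A| = 18

|A + A| = 18


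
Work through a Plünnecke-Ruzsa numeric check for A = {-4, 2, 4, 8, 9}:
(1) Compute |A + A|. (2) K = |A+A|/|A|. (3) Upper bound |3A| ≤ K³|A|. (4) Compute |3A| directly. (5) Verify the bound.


|A| = 5.
Step 1: Compute A + A by enumerating all 25 pairs.
A + A = {-8, -2, 0, 4, 5, 6, 8, 10, 11, 12, 13, 16, 17, 18}, so |A + A| = 14.
Step 2: Doubling constant K = |A + A|/|A| = 14/5 = 14/5 ≈ 2.8000.
Step 3: Plünnecke-Ruzsa gives |3A| ≤ K³·|A| = (2.8000)³ · 5 ≈ 109.7600.
Step 4: Compute 3A = A + A + A directly by enumerating all triples (a,b,c) ∈ A³; |3A| = 27.
Step 5: Check 27 ≤ 109.7600? Yes ✓.

K = 14/5, Plünnecke-Ruzsa bound K³|A| ≈ 109.7600, |3A| = 27, inequality holds.


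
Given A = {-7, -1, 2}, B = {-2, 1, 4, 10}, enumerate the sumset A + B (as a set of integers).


A + B = {a + b : a ∈ A, b ∈ B}.
Enumerate all |A|·|B| = 3·4 = 12 pairs (a, b) and collect distinct sums.
a = -7: -7+-2=-9, -7+1=-6, -7+4=-3, -7+10=3
a = -1: -1+-2=-3, -1+1=0, -1+4=3, -1+10=9
a = 2: 2+-2=0, 2+1=3, 2+4=6, 2+10=12
Collecting distinct sums: A + B = {-9, -6, -3, 0, 3, 6, 9, 12}
|A + B| = 8

A + B = {-9, -6, -3, 0, 3, 6, 9, 12}


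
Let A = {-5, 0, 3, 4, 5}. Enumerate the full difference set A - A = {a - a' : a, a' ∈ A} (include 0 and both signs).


A - A = {a - a' : a, a' ∈ A}.
Compute a - a' for each ordered pair (a, a'):
a = -5: -5--5=0, -5-0=-5, -5-3=-8, -5-4=-9, -5-5=-10
a = 0: 0--5=5, 0-0=0, 0-3=-3, 0-4=-4, 0-5=-5
a = 3: 3--5=8, 3-0=3, 3-3=0, 3-4=-1, 3-5=-2
a = 4: 4--5=9, 4-0=4, 4-3=1, 4-4=0, 4-5=-1
a = 5: 5--5=10, 5-0=5, 5-3=2, 5-4=1, 5-5=0
Collecting distinct values (and noting 0 appears from a-a):
A - A = {-10, -9, -8, -5, -4, -3, -2, -1, 0, 1, 2, 3, 4, 5, 8, 9, 10}
|A - A| = 17

A - A = {-10, -9, -8, -5, -4, -3, -2, -1, 0, 1, 2, 3, 4, 5, 8, 9, 10}


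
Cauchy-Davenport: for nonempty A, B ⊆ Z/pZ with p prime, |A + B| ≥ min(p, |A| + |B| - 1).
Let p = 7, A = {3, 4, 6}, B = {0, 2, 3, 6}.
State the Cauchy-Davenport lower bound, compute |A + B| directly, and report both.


Cauchy-Davenport: |A + B| ≥ min(p, |A| + |B| - 1) for A, B nonempty in Z/pZ.
|A| = 3, |B| = 4, p = 7.
CD lower bound = min(7, 3 + 4 - 1) = min(7, 6) = 6.
Compute A + B mod 7 directly:
a = 3: 3+0=3, 3+2=5, 3+3=6, 3+6=2
a = 4: 4+0=4, 4+2=6, 4+3=0, 4+6=3
a = 6: 6+0=6, 6+2=1, 6+3=2, 6+6=5
A + B = {0, 1, 2, 3, 4, 5, 6}, so |A + B| = 7.
Verify: 7 ≥ 6? Yes ✓.

CD lower bound = 6, actual |A + B| = 7.


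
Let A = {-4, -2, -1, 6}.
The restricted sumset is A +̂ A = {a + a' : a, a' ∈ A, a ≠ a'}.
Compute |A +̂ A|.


Restricted sumset: A +̂ A = {a + a' : a ∈ A, a' ∈ A, a ≠ a'}.
Equivalently, take A + A and drop any sum 2a that is achievable ONLY as a + a for a ∈ A (i.e. sums representable only with equal summands).
Enumerate pairs (a, a') with a < a' (symmetric, so each unordered pair gives one sum; this covers all a ≠ a'):
  -4 + -2 = -6
  -4 + -1 = -5
  -4 + 6 = 2
  -2 + -1 = -3
  -2 + 6 = 4
  -1 + 6 = 5
Collected distinct sums: {-6, -5, -3, 2, 4, 5}
|A +̂ A| = 6
(Reference bound: |A +̂ A| ≥ 2|A| - 3 for |A| ≥ 2, with |A| = 4 giving ≥ 5.)

|A +̂ A| = 6


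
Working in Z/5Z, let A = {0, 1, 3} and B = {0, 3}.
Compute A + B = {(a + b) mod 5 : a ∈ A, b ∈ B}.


Work in Z/5Z: reduce every sum a + b modulo 5.
Enumerate all 6 pairs:
a = 0: 0+0=0, 0+3=3
a = 1: 1+0=1, 1+3=4
a = 3: 3+0=3, 3+3=1
Distinct residues collected: {0, 1, 3, 4}
|A + B| = 4 (out of 5 total residues).

A + B = {0, 1, 3, 4}


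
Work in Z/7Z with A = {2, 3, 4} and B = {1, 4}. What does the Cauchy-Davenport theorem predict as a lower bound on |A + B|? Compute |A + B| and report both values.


Cauchy-Davenport: |A + B| ≥ min(p, |A| + |B| - 1) for A, B nonempty in Z/pZ.
|A| = 3, |B| = 2, p = 7.
CD lower bound = min(7, 3 + 2 - 1) = min(7, 4) = 4.
Compute A + B mod 7 directly:
a = 2: 2+1=3, 2+4=6
a = 3: 3+1=4, 3+4=0
a = 4: 4+1=5, 4+4=1
A + B = {0, 1, 3, 4, 5, 6}, so |A + B| = 6.
Verify: 6 ≥ 4? Yes ✓.

CD lower bound = 4, actual |A + B| = 6.


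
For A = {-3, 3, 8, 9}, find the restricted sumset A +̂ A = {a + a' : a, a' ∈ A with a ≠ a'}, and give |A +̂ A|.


Restricted sumset: A +̂ A = {a + a' : a ∈ A, a' ∈ A, a ≠ a'}.
Equivalently, take A + A and drop any sum 2a that is achievable ONLY as a + a for a ∈ A (i.e. sums representable only with equal summands).
Enumerate pairs (a, a') with a < a' (symmetric, so each unordered pair gives one sum; this covers all a ≠ a'):
  -3 + 3 = 0
  -3 + 8 = 5
  -3 + 9 = 6
  3 + 8 = 11
  3 + 9 = 12
  8 + 9 = 17
Collected distinct sums: {0, 5, 6, 11, 12, 17}
|A +̂ A| = 6
(Reference bound: |A +̂ A| ≥ 2|A| - 3 for |A| ≥ 2, with |A| = 4 giving ≥ 5.)

|A +̂ A| = 6


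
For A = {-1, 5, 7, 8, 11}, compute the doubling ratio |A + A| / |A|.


|A| = 5.
Compute A + A by enumerating all 25 pairs.
A + A = {-2, 4, 6, 7, 10, 12, 13, 14, 15, 16, 18, 19, 22}, so |A + A| = 13.
K = |A + A| / |A| = 13/5 (already in lowest terms) ≈ 2.6000.
Reference: AP of size 5 gives K = 9/5 ≈ 1.8000; a fully generic set of size 5 gives K ≈ 3.0000.

|A| = 5, |A + A| = 13, K = 13/5.


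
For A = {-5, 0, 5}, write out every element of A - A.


A - A = {a - a' : a, a' ∈ A}.
Compute a - a' for each ordered pair (a, a'):
a = -5: -5--5=0, -5-0=-5, -5-5=-10
a = 0: 0--5=5, 0-0=0, 0-5=-5
a = 5: 5--5=10, 5-0=5, 5-5=0
Collecting distinct values (and noting 0 appears from a-a):
A - A = {-10, -5, 0, 5, 10}
|A - A| = 5

A - A = {-10, -5, 0, 5, 10}


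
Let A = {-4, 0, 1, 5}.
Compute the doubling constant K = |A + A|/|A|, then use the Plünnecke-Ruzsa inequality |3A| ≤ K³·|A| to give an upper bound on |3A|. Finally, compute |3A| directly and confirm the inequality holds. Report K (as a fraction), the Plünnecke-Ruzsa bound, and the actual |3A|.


|A| = 4.
Step 1: Compute A + A by enumerating all 16 pairs.
A + A = {-8, -4, -3, 0, 1, 2, 5, 6, 10}, so |A + A| = 9.
Step 2: Doubling constant K = |A + A|/|A| = 9/4 = 9/4 ≈ 2.2500.
Step 3: Plünnecke-Ruzsa gives |3A| ≤ K³·|A| = (2.2500)³ · 4 ≈ 45.5625.
Step 4: Compute 3A = A + A + A directly by enumerating all triples (a,b,c) ∈ A³; |3A| = 16.
Step 5: Check 16 ≤ 45.5625? Yes ✓.

K = 9/4, Plünnecke-Ruzsa bound K³|A| ≈ 45.5625, |3A| = 16, inequality holds.


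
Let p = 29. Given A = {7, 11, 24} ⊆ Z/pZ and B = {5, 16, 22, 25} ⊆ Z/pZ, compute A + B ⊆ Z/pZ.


Work in Z/29Z: reduce every sum a + b modulo 29.
Enumerate all 12 pairs:
a = 7: 7+5=12, 7+16=23, 7+22=0, 7+25=3
a = 11: 11+5=16, 11+16=27, 11+22=4, 11+25=7
a = 24: 24+5=0, 24+16=11, 24+22=17, 24+25=20
Distinct residues collected: {0, 3, 4, 7, 11, 12, 16, 17, 20, 23, 27}
|A + B| = 11 (out of 29 total residues).

A + B = {0, 3, 4, 7, 11, 12, 16, 17, 20, 23, 27}


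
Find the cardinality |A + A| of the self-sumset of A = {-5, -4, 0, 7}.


A + A = {a + a' : a, a' ∈ A}; |A| = 4.
General bounds: 2|A| - 1 ≤ |A + A| ≤ |A|(|A|+1)/2, i.e. 7 ≤ |A + A| ≤ 10.
Lower bound 2|A|-1 is attained iff A is an arithmetic progression.
Enumerate sums a + a' for a ≤ a' (symmetric, so this suffices):
a = -5: -5+-5=-10, -5+-4=-9, -5+0=-5, -5+7=2
a = -4: -4+-4=-8, -4+0=-4, -4+7=3
a = 0: 0+0=0, 0+7=7
a = 7: 7+7=14
Distinct sums: {-10, -9, -8, -5, -4, 0, 2, 3, 7, 14}
|A + A| = 10

|A + A| = 10


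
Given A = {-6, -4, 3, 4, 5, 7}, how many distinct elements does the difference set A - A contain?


A - A = {a - a' : a, a' ∈ A}; |A| = 6.
Bounds: 2|A|-1 ≤ |A - A| ≤ |A|² - |A| + 1, i.e. 11 ≤ |A - A| ≤ 31.
Note: 0 ∈ A - A always (from a - a). The set is symmetric: if d ∈ A - A then -d ∈ A - A.
Enumerate nonzero differences d = a - a' with a > a' (then include -d):
Positive differences: {1, 2, 3, 4, 7, 8, 9, 10, 11, 13}
Full difference set: {0} ∪ (positive diffs) ∪ (negative diffs).
|A - A| = 1 + 2·10 = 21 (matches direct enumeration: 21).

|A - A| = 21


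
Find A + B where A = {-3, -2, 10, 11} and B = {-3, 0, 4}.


A + B = {a + b : a ∈ A, b ∈ B}.
Enumerate all |A|·|B| = 4·3 = 12 pairs (a, b) and collect distinct sums.
a = -3: -3+-3=-6, -3+0=-3, -3+4=1
a = -2: -2+-3=-5, -2+0=-2, -2+4=2
a = 10: 10+-3=7, 10+0=10, 10+4=14
a = 11: 11+-3=8, 11+0=11, 11+4=15
Collecting distinct sums: A + B = {-6, -5, -3, -2, 1, 2, 7, 8, 10, 11, 14, 15}
|A + B| = 12

A + B = {-6, -5, -3, -2, 1, 2, 7, 8, 10, 11, 14, 15}


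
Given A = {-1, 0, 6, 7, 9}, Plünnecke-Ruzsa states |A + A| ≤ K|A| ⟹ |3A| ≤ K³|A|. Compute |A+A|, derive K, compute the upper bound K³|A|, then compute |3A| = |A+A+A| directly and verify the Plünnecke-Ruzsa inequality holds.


|A| = 5.
Step 1: Compute A + A by enumerating all 25 pairs.
A + A = {-2, -1, 0, 5, 6, 7, 8, 9, 12, 13, 14, 15, 16, 18}, so |A + A| = 14.
Step 2: Doubling constant K = |A + A|/|A| = 14/5 = 14/5 ≈ 2.8000.
Step 3: Plünnecke-Ruzsa gives |3A| ≤ K³·|A| = (2.8000)³ · 5 ≈ 109.7600.
Step 4: Compute 3A = A + A + A directly by enumerating all triples (a,b,c) ∈ A³; |3A| = 26.
Step 5: Check 26 ≤ 109.7600? Yes ✓.

K = 14/5, Plünnecke-Ruzsa bound K³|A| ≈ 109.7600, |3A| = 26, inequality holds.


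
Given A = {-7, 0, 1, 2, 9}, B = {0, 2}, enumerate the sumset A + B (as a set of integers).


A + B = {a + b : a ∈ A, b ∈ B}.
Enumerate all |A|·|B| = 5·2 = 10 pairs (a, b) and collect distinct sums.
a = -7: -7+0=-7, -7+2=-5
a = 0: 0+0=0, 0+2=2
a = 1: 1+0=1, 1+2=3
a = 2: 2+0=2, 2+2=4
a = 9: 9+0=9, 9+2=11
Collecting distinct sums: A + B = {-7, -5, 0, 1, 2, 3, 4, 9, 11}
|A + B| = 9

A + B = {-7, -5, 0, 1, 2, 3, 4, 9, 11}


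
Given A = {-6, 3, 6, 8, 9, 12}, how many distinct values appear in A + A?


A + A = {a + a' : a, a' ∈ A}; |A| = 6.
General bounds: 2|A| - 1 ≤ |A + A| ≤ |A|(|A|+1)/2, i.e. 11 ≤ |A + A| ≤ 21.
Lower bound 2|A|-1 is attained iff A is an arithmetic progression.
Enumerate sums a + a' for a ≤ a' (symmetric, so this suffices):
a = -6: -6+-6=-12, -6+3=-3, -6+6=0, -6+8=2, -6+9=3, -6+12=6
a = 3: 3+3=6, 3+6=9, 3+8=11, 3+9=12, 3+12=15
a = 6: 6+6=12, 6+8=14, 6+9=15, 6+12=18
a = 8: 8+8=16, 8+9=17, 8+12=20
a = 9: 9+9=18, 9+12=21
a = 12: 12+12=24
Distinct sums: {-12, -3, 0, 2, 3, 6, 9, 11, 12, 14, 15, 16, 17, 18, 20, 21, 24}
|A + A| = 17

|A + A| = 17


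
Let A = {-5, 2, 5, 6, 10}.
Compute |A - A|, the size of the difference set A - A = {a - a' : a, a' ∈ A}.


A - A = {a - a' : a, a' ∈ A}; |A| = 5.
Bounds: 2|A|-1 ≤ |A - A| ≤ |A|² - |A| + 1, i.e. 9 ≤ |A - A| ≤ 21.
Note: 0 ∈ A - A always (from a - a). The set is symmetric: if d ∈ A - A then -d ∈ A - A.
Enumerate nonzero differences d = a - a' with a > a' (then include -d):
Positive differences: {1, 3, 4, 5, 7, 8, 10, 11, 15}
Full difference set: {0} ∪ (positive diffs) ∪ (negative diffs).
|A - A| = 1 + 2·9 = 19 (matches direct enumeration: 19).

|A - A| = 19


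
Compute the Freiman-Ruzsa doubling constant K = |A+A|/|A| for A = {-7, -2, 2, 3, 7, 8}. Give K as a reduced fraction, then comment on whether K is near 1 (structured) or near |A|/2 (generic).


|A| = 6.
Compute A + A by enumerating all 36 pairs.
A + A = {-14, -9, -5, -4, 0, 1, 4, 5, 6, 9, 10, 11, 14, 15, 16}, so |A + A| = 15.
K = |A + A| / |A| = 15/6 = 5/2 ≈ 2.5000.
Reference: AP of size 6 gives K = 11/6 ≈ 1.8333; a fully generic set of size 6 gives K ≈ 3.5000.

|A| = 6, |A + A| = 15, K = 15/6 = 5/2.


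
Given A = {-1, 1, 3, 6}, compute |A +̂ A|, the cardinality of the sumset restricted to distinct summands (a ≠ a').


Restricted sumset: A +̂ A = {a + a' : a ∈ A, a' ∈ A, a ≠ a'}.
Equivalently, take A + A and drop any sum 2a that is achievable ONLY as a + a for a ∈ A (i.e. sums representable only with equal summands).
Enumerate pairs (a, a') with a < a' (symmetric, so each unordered pair gives one sum; this covers all a ≠ a'):
  -1 + 1 = 0
  -1 + 3 = 2
  -1 + 6 = 5
  1 + 3 = 4
  1 + 6 = 7
  3 + 6 = 9
Collected distinct sums: {0, 2, 4, 5, 7, 9}
|A +̂ A| = 6
(Reference bound: |A +̂ A| ≥ 2|A| - 3 for |A| ≥ 2, with |A| = 4 giving ≥ 5.)

|A +̂ A| = 6


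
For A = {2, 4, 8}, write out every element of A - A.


A - A = {a - a' : a, a' ∈ A}.
Compute a - a' for each ordered pair (a, a'):
a = 2: 2-2=0, 2-4=-2, 2-8=-6
a = 4: 4-2=2, 4-4=0, 4-8=-4
a = 8: 8-2=6, 8-4=4, 8-8=0
Collecting distinct values (and noting 0 appears from a-a):
A - A = {-6, -4, -2, 0, 2, 4, 6}
|A - A| = 7

A - A = {-6, -4, -2, 0, 2, 4, 6}


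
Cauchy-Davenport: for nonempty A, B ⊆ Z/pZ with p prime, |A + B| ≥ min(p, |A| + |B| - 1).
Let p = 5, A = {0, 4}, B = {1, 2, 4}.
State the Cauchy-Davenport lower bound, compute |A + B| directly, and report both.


Cauchy-Davenport: |A + B| ≥ min(p, |A| + |B| - 1) for A, B nonempty in Z/pZ.
|A| = 2, |B| = 3, p = 5.
CD lower bound = min(5, 2 + 3 - 1) = min(5, 4) = 4.
Compute A + B mod 5 directly:
a = 0: 0+1=1, 0+2=2, 0+4=4
a = 4: 4+1=0, 4+2=1, 4+4=3
A + B = {0, 1, 2, 3, 4}, so |A + B| = 5.
Verify: 5 ≥ 4? Yes ✓.

CD lower bound = 4, actual |A + B| = 5.


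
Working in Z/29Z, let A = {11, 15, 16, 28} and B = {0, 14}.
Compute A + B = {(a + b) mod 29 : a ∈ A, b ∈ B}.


Work in Z/29Z: reduce every sum a + b modulo 29.
Enumerate all 8 pairs:
a = 11: 11+0=11, 11+14=25
a = 15: 15+0=15, 15+14=0
a = 16: 16+0=16, 16+14=1
a = 28: 28+0=28, 28+14=13
Distinct residues collected: {0, 1, 11, 13, 15, 16, 25, 28}
|A + B| = 8 (out of 29 total residues).

A + B = {0, 1, 11, 13, 15, 16, 25, 28}


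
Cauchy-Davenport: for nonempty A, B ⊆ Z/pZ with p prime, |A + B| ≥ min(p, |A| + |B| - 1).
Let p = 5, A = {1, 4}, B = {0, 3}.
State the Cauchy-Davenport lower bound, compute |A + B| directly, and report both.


Cauchy-Davenport: |A + B| ≥ min(p, |A| + |B| - 1) for A, B nonempty in Z/pZ.
|A| = 2, |B| = 2, p = 5.
CD lower bound = min(5, 2 + 2 - 1) = min(5, 3) = 3.
Compute A + B mod 5 directly:
a = 1: 1+0=1, 1+3=4
a = 4: 4+0=4, 4+3=2
A + B = {1, 2, 4}, so |A + B| = 3.
Verify: 3 ≥ 3? Yes ✓.

CD lower bound = 3, actual |A + B| = 3.


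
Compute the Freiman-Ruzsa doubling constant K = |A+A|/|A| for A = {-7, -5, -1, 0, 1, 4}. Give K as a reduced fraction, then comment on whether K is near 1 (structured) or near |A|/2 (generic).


|A| = 6.
Compute A + A by enumerating all 36 pairs.
A + A = {-14, -12, -10, -8, -7, -6, -5, -4, -3, -2, -1, 0, 1, 2, 3, 4, 5, 8}, so |A + A| = 18.
K = |A + A| / |A| = 18/6 = 3/1 ≈ 3.0000.
Reference: AP of size 6 gives K = 11/6 ≈ 1.8333; a fully generic set of size 6 gives K ≈ 3.5000.

|A| = 6, |A + A| = 18, K = 18/6 = 3/1.


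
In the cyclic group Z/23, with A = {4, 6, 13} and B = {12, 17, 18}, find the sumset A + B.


Work in Z/23Z: reduce every sum a + b modulo 23.
Enumerate all 9 pairs:
a = 4: 4+12=16, 4+17=21, 4+18=22
a = 6: 6+12=18, 6+17=0, 6+18=1
a = 13: 13+12=2, 13+17=7, 13+18=8
Distinct residues collected: {0, 1, 2, 7, 8, 16, 18, 21, 22}
|A + B| = 9 (out of 23 total residues).

A + B = {0, 1, 2, 7, 8, 16, 18, 21, 22}


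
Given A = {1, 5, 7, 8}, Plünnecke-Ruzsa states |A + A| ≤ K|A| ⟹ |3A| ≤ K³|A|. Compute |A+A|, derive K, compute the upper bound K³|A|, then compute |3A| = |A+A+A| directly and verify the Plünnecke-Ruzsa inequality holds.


|A| = 4.
Step 1: Compute A + A by enumerating all 16 pairs.
A + A = {2, 6, 8, 9, 10, 12, 13, 14, 15, 16}, so |A + A| = 10.
Step 2: Doubling constant K = |A + A|/|A| = 10/4 = 10/4 ≈ 2.5000.
Step 3: Plünnecke-Ruzsa gives |3A| ≤ K³·|A| = (2.5000)³ · 4 ≈ 62.5000.
Step 4: Compute 3A = A + A + A directly by enumerating all triples (a,b,c) ∈ A³; |3A| = 17.
Step 5: Check 17 ≤ 62.5000? Yes ✓.

K = 10/4, Plünnecke-Ruzsa bound K³|A| ≈ 62.5000, |3A| = 17, inequality holds.


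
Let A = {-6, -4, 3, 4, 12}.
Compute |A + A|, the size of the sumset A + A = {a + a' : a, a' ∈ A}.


A + A = {a + a' : a, a' ∈ A}; |A| = 5.
General bounds: 2|A| - 1 ≤ |A + A| ≤ |A|(|A|+1)/2, i.e. 9 ≤ |A + A| ≤ 15.
Lower bound 2|A|-1 is attained iff A is an arithmetic progression.
Enumerate sums a + a' for a ≤ a' (symmetric, so this suffices):
a = -6: -6+-6=-12, -6+-4=-10, -6+3=-3, -6+4=-2, -6+12=6
a = -4: -4+-4=-8, -4+3=-1, -4+4=0, -4+12=8
a = 3: 3+3=6, 3+4=7, 3+12=15
a = 4: 4+4=8, 4+12=16
a = 12: 12+12=24
Distinct sums: {-12, -10, -8, -3, -2, -1, 0, 6, 7, 8, 15, 16, 24}
|A + A| = 13

|A + A| = 13


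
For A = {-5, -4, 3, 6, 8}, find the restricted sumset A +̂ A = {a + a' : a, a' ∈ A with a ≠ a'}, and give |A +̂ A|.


Restricted sumset: A +̂ A = {a + a' : a ∈ A, a' ∈ A, a ≠ a'}.
Equivalently, take A + A and drop any sum 2a that is achievable ONLY as a + a for a ∈ A (i.e. sums representable only with equal summands).
Enumerate pairs (a, a') with a < a' (symmetric, so each unordered pair gives one sum; this covers all a ≠ a'):
  -5 + -4 = -9
  -5 + 3 = -2
  -5 + 6 = 1
  -5 + 8 = 3
  -4 + 3 = -1
  -4 + 6 = 2
  -4 + 8 = 4
  3 + 6 = 9
  3 + 8 = 11
  6 + 8 = 14
Collected distinct sums: {-9, -2, -1, 1, 2, 3, 4, 9, 11, 14}
|A +̂ A| = 10
(Reference bound: |A +̂ A| ≥ 2|A| - 3 for |A| ≥ 2, with |A| = 5 giving ≥ 7.)

|A +̂ A| = 10


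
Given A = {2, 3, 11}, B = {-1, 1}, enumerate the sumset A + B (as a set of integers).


A + B = {a + b : a ∈ A, b ∈ B}.
Enumerate all |A|·|B| = 3·2 = 6 pairs (a, b) and collect distinct sums.
a = 2: 2+-1=1, 2+1=3
a = 3: 3+-1=2, 3+1=4
a = 11: 11+-1=10, 11+1=12
Collecting distinct sums: A + B = {1, 2, 3, 4, 10, 12}
|A + B| = 6

A + B = {1, 2, 3, 4, 10, 12}


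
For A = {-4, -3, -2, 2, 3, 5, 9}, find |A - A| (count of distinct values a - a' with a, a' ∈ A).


A - A = {a - a' : a, a' ∈ A}; |A| = 7.
Bounds: 2|A|-1 ≤ |A - A| ≤ |A|² - |A| + 1, i.e. 13 ≤ |A - A| ≤ 43.
Note: 0 ∈ A - A always (from a - a). The set is symmetric: if d ∈ A - A then -d ∈ A - A.
Enumerate nonzero differences d = a - a' with a > a' (then include -d):
Positive differences: {1, 2, 3, 4, 5, 6, 7, 8, 9, 11, 12, 13}
Full difference set: {0} ∪ (positive diffs) ∪ (negative diffs).
|A - A| = 1 + 2·12 = 25 (matches direct enumeration: 25).

|A - A| = 25


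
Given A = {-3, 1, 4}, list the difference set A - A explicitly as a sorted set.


A - A = {a - a' : a, a' ∈ A}.
Compute a - a' for each ordered pair (a, a'):
a = -3: -3--3=0, -3-1=-4, -3-4=-7
a = 1: 1--3=4, 1-1=0, 1-4=-3
a = 4: 4--3=7, 4-1=3, 4-4=0
Collecting distinct values (and noting 0 appears from a-a):
A - A = {-7, -4, -3, 0, 3, 4, 7}
|A - A| = 7

A - A = {-7, -4, -3, 0, 3, 4, 7}


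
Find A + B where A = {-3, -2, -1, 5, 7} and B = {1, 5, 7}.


A + B = {a + b : a ∈ A, b ∈ B}.
Enumerate all |A|·|B| = 5·3 = 15 pairs (a, b) and collect distinct sums.
a = -3: -3+1=-2, -3+5=2, -3+7=4
a = -2: -2+1=-1, -2+5=3, -2+7=5
a = -1: -1+1=0, -1+5=4, -1+7=6
a = 5: 5+1=6, 5+5=10, 5+7=12
a = 7: 7+1=8, 7+5=12, 7+7=14
Collecting distinct sums: A + B = {-2, -1, 0, 2, 3, 4, 5, 6, 8, 10, 12, 14}
|A + B| = 12

A + B = {-2, -1, 0, 2, 3, 4, 5, 6, 8, 10, 12, 14}


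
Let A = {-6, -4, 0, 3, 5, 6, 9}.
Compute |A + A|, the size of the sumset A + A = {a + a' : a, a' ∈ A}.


A + A = {a + a' : a, a' ∈ A}; |A| = 7.
General bounds: 2|A| - 1 ≤ |A + A| ≤ |A|(|A|+1)/2, i.e. 13 ≤ |A + A| ≤ 28.
Lower bound 2|A|-1 is attained iff A is an arithmetic progression.
Enumerate sums a + a' for a ≤ a' (symmetric, so this suffices):
a = -6: -6+-6=-12, -6+-4=-10, -6+0=-6, -6+3=-3, -6+5=-1, -6+6=0, -6+9=3
a = -4: -4+-4=-8, -4+0=-4, -4+3=-1, -4+5=1, -4+6=2, -4+9=5
a = 0: 0+0=0, 0+3=3, 0+5=5, 0+6=6, 0+9=9
a = 3: 3+3=6, 3+5=8, 3+6=9, 3+9=12
a = 5: 5+5=10, 5+6=11, 5+9=14
a = 6: 6+6=12, 6+9=15
a = 9: 9+9=18
Distinct sums: {-12, -10, -8, -6, -4, -3, -1, 0, 1, 2, 3, 5, 6, 8, 9, 10, 11, 12, 14, 15, 18}
|A + A| = 21

|A + A| = 21


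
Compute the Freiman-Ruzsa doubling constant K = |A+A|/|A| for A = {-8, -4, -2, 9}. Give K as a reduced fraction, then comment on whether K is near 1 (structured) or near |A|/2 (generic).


|A| = 4.
Compute A + A by enumerating all 16 pairs.
A + A = {-16, -12, -10, -8, -6, -4, 1, 5, 7, 18}, so |A + A| = 10.
K = |A + A| / |A| = 10/4 = 5/2 ≈ 2.5000.
Reference: AP of size 4 gives K = 7/4 ≈ 1.7500; a fully generic set of size 4 gives K ≈ 2.5000.

|A| = 4, |A + A| = 10, K = 10/4 = 5/2.


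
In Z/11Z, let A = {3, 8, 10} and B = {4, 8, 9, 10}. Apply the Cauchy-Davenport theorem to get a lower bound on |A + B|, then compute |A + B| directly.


Cauchy-Davenport: |A + B| ≥ min(p, |A| + |B| - 1) for A, B nonempty in Z/pZ.
|A| = 3, |B| = 4, p = 11.
CD lower bound = min(11, 3 + 4 - 1) = min(11, 6) = 6.
Compute A + B mod 11 directly:
a = 3: 3+4=7, 3+8=0, 3+9=1, 3+10=2
a = 8: 8+4=1, 8+8=5, 8+9=6, 8+10=7
a = 10: 10+4=3, 10+8=7, 10+9=8, 10+10=9
A + B = {0, 1, 2, 3, 5, 6, 7, 8, 9}, so |A + B| = 9.
Verify: 9 ≥ 6? Yes ✓.

CD lower bound = 6, actual |A + B| = 9.


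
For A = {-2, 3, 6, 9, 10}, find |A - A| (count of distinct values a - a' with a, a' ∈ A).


A - A = {a - a' : a, a' ∈ A}; |A| = 5.
Bounds: 2|A|-1 ≤ |A - A| ≤ |A|² - |A| + 1, i.e. 9 ≤ |A - A| ≤ 21.
Note: 0 ∈ A - A always (from a - a). The set is symmetric: if d ∈ A - A then -d ∈ A - A.
Enumerate nonzero differences d = a - a' with a > a' (then include -d):
Positive differences: {1, 3, 4, 5, 6, 7, 8, 11, 12}
Full difference set: {0} ∪ (positive diffs) ∪ (negative diffs).
|A - A| = 1 + 2·9 = 19 (matches direct enumeration: 19).

|A - A| = 19


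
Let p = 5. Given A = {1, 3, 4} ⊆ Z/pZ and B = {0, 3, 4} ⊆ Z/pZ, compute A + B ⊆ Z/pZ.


Work in Z/5Z: reduce every sum a + b modulo 5.
Enumerate all 9 pairs:
a = 1: 1+0=1, 1+3=4, 1+4=0
a = 3: 3+0=3, 3+3=1, 3+4=2
a = 4: 4+0=4, 4+3=2, 4+4=3
Distinct residues collected: {0, 1, 2, 3, 4}
|A + B| = 5 (out of 5 total residues).

A + B = {0, 1, 2, 3, 4}


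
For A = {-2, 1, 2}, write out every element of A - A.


A - A = {a - a' : a, a' ∈ A}.
Compute a - a' for each ordered pair (a, a'):
a = -2: -2--2=0, -2-1=-3, -2-2=-4
a = 1: 1--2=3, 1-1=0, 1-2=-1
a = 2: 2--2=4, 2-1=1, 2-2=0
Collecting distinct values (and noting 0 appears from a-a):
A - A = {-4, -3, -1, 0, 1, 3, 4}
|A - A| = 7

A - A = {-4, -3, -1, 0, 1, 3, 4}


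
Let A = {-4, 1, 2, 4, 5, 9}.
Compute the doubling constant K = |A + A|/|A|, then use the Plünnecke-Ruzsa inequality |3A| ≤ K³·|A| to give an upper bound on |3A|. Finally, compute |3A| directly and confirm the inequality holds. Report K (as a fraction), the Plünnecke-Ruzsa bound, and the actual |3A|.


|A| = 6.
Step 1: Compute A + A by enumerating all 36 pairs.
A + A = {-8, -3, -2, 0, 1, 2, 3, 4, 5, 6, 7, 8, 9, 10, 11, 13, 14, 18}, so |A + A| = 18.
Step 2: Doubling constant K = |A + A|/|A| = 18/6 = 18/6 ≈ 3.0000.
Step 3: Plünnecke-Ruzsa gives |3A| ≤ K³·|A| = (3.0000)³ · 6 ≈ 162.0000.
Step 4: Compute 3A = A + A + A directly by enumerating all triples (a,b,c) ∈ A³; |3A| = 31.
Step 5: Check 31 ≤ 162.0000? Yes ✓.

K = 18/6, Plünnecke-Ruzsa bound K³|A| ≈ 162.0000, |3A| = 31, inequality holds.


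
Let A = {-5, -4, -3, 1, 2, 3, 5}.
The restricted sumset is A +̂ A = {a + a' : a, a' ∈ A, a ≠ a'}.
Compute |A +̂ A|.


Restricted sumset: A +̂ A = {a + a' : a ∈ A, a' ∈ A, a ≠ a'}.
Equivalently, take A + A and drop any sum 2a that is achievable ONLY as a + a for a ∈ A (i.e. sums representable only with equal summands).
Enumerate pairs (a, a') with a < a' (symmetric, so each unordered pair gives one sum; this covers all a ≠ a'):
  -5 + -4 = -9
  -5 + -3 = -8
  -5 + 1 = -4
  -5 + 2 = -3
  -5 + 3 = -2
  -5 + 5 = 0
  -4 + -3 = -7
  -4 + 1 = -3
  -4 + 2 = -2
  -4 + 3 = -1
  -4 + 5 = 1
  -3 + 1 = -2
  -3 + 2 = -1
  -3 + 3 = 0
  -3 + 5 = 2
  1 + 2 = 3
  1 + 3 = 4
  1 + 5 = 6
  2 + 3 = 5
  2 + 5 = 7
  3 + 5 = 8
Collected distinct sums: {-9, -8, -7, -4, -3, -2, -1, 0, 1, 2, 3, 4, 5, 6, 7, 8}
|A +̂ A| = 16
(Reference bound: |A +̂ A| ≥ 2|A| - 3 for |A| ≥ 2, with |A| = 7 giving ≥ 11.)

|A +̂ A| = 16


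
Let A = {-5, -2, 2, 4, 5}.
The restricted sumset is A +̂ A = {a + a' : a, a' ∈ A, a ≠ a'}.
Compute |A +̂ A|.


Restricted sumset: A +̂ A = {a + a' : a ∈ A, a' ∈ A, a ≠ a'}.
Equivalently, take A + A and drop any sum 2a that is achievable ONLY as a + a for a ∈ A (i.e. sums representable only with equal summands).
Enumerate pairs (a, a') with a < a' (symmetric, so each unordered pair gives one sum; this covers all a ≠ a'):
  -5 + -2 = -7
  -5 + 2 = -3
  -5 + 4 = -1
  -5 + 5 = 0
  -2 + 2 = 0
  -2 + 4 = 2
  -2 + 5 = 3
  2 + 4 = 6
  2 + 5 = 7
  4 + 5 = 9
Collected distinct sums: {-7, -3, -1, 0, 2, 3, 6, 7, 9}
|A +̂ A| = 9
(Reference bound: |A +̂ A| ≥ 2|A| - 3 for |A| ≥ 2, with |A| = 5 giving ≥ 7.)

|A +̂ A| = 9


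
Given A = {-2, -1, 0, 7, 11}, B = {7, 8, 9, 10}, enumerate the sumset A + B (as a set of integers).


A + B = {a + b : a ∈ A, b ∈ B}.
Enumerate all |A|·|B| = 5·4 = 20 pairs (a, b) and collect distinct sums.
a = -2: -2+7=5, -2+8=6, -2+9=7, -2+10=8
a = -1: -1+7=6, -1+8=7, -1+9=8, -1+10=9
a = 0: 0+7=7, 0+8=8, 0+9=9, 0+10=10
a = 7: 7+7=14, 7+8=15, 7+9=16, 7+10=17
a = 11: 11+7=18, 11+8=19, 11+9=20, 11+10=21
Collecting distinct sums: A + B = {5, 6, 7, 8, 9, 10, 14, 15, 16, 17, 18, 19, 20, 21}
|A + B| = 14

A + B = {5, 6, 7, 8, 9, 10, 14, 15, 16, 17, 18, 19, 20, 21}


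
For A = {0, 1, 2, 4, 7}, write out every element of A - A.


A - A = {a - a' : a, a' ∈ A}.
Compute a - a' for each ordered pair (a, a'):
a = 0: 0-0=0, 0-1=-1, 0-2=-2, 0-4=-4, 0-7=-7
a = 1: 1-0=1, 1-1=0, 1-2=-1, 1-4=-3, 1-7=-6
a = 2: 2-0=2, 2-1=1, 2-2=0, 2-4=-2, 2-7=-5
a = 4: 4-0=4, 4-1=3, 4-2=2, 4-4=0, 4-7=-3
a = 7: 7-0=7, 7-1=6, 7-2=5, 7-4=3, 7-7=0
Collecting distinct values (and noting 0 appears from a-a):
A - A = {-7, -6, -5, -4, -3, -2, -1, 0, 1, 2, 3, 4, 5, 6, 7}
|A - A| = 15

A - A = {-7, -6, -5, -4, -3, -2, -1, 0, 1, 2, 3, 4, 5, 6, 7}


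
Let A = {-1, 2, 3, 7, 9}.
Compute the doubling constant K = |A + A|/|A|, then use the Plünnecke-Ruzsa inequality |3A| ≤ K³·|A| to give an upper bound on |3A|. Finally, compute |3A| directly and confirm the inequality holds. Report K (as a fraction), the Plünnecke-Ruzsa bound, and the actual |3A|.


|A| = 5.
Step 1: Compute A + A by enumerating all 25 pairs.
A + A = {-2, 1, 2, 4, 5, 6, 8, 9, 10, 11, 12, 14, 16, 18}, so |A + A| = 14.
Step 2: Doubling constant K = |A + A|/|A| = 14/5 = 14/5 ≈ 2.8000.
Step 3: Plünnecke-Ruzsa gives |3A| ≤ K³·|A| = (2.8000)³ · 5 ≈ 109.7600.
Step 4: Compute 3A = A + A + A directly by enumerating all triples (a,b,c) ∈ A³; |3A| = 25.
Step 5: Check 25 ≤ 109.7600? Yes ✓.

K = 14/5, Plünnecke-Ruzsa bound K³|A| ≈ 109.7600, |3A| = 25, inequality holds.


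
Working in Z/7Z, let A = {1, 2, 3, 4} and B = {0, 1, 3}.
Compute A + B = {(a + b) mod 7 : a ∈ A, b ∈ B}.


Work in Z/7Z: reduce every sum a + b modulo 7.
Enumerate all 12 pairs:
a = 1: 1+0=1, 1+1=2, 1+3=4
a = 2: 2+0=2, 2+1=3, 2+3=5
a = 3: 3+0=3, 3+1=4, 3+3=6
a = 4: 4+0=4, 4+1=5, 4+3=0
Distinct residues collected: {0, 1, 2, 3, 4, 5, 6}
|A + B| = 7 (out of 7 total residues).

A + B = {0, 1, 2, 3, 4, 5, 6}


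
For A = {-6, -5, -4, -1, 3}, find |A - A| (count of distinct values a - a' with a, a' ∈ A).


A - A = {a - a' : a, a' ∈ A}; |A| = 5.
Bounds: 2|A|-1 ≤ |A - A| ≤ |A|² - |A| + 1, i.e. 9 ≤ |A - A| ≤ 21.
Note: 0 ∈ A - A always (from a - a). The set is symmetric: if d ∈ A - A then -d ∈ A - A.
Enumerate nonzero differences d = a - a' with a > a' (then include -d):
Positive differences: {1, 2, 3, 4, 5, 7, 8, 9}
Full difference set: {0} ∪ (positive diffs) ∪ (negative diffs).
|A - A| = 1 + 2·8 = 17 (matches direct enumeration: 17).

|A - A| = 17


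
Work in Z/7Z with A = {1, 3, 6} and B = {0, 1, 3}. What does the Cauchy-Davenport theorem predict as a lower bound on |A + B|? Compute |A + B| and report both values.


Cauchy-Davenport: |A + B| ≥ min(p, |A| + |B| - 1) for A, B nonempty in Z/pZ.
|A| = 3, |B| = 3, p = 7.
CD lower bound = min(7, 3 + 3 - 1) = min(7, 5) = 5.
Compute A + B mod 7 directly:
a = 1: 1+0=1, 1+1=2, 1+3=4
a = 3: 3+0=3, 3+1=4, 3+3=6
a = 6: 6+0=6, 6+1=0, 6+3=2
A + B = {0, 1, 2, 3, 4, 6}, so |A + B| = 6.
Verify: 6 ≥ 5? Yes ✓.

CD lower bound = 5, actual |A + B| = 6.


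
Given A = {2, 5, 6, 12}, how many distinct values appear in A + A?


A + A = {a + a' : a, a' ∈ A}; |A| = 4.
General bounds: 2|A| - 1 ≤ |A + A| ≤ |A|(|A|+1)/2, i.e. 7 ≤ |A + A| ≤ 10.
Lower bound 2|A|-1 is attained iff A is an arithmetic progression.
Enumerate sums a + a' for a ≤ a' (symmetric, so this suffices):
a = 2: 2+2=4, 2+5=7, 2+6=8, 2+12=14
a = 5: 5+5=10, 5+6=11, 5+12=17
a = 6: 6+6=12, 6+12=18
a = 12: 12+12=24
Distinct sums: {4, 7, 8, 10, 11, 12, 14, 17, 18, 24}
|A + A| = 10

|A + A| = 10


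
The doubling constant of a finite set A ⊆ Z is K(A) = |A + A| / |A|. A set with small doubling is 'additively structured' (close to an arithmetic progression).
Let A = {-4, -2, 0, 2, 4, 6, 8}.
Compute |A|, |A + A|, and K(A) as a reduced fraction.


|A| = 7.
Compute A + A by enumerating all 49 pairs.
A + A = {-8, -6, -4, -2, 0, 2, 4, 6, 8, 10, 12, 14, 16}, so |A + A| = 13.
K = |A + A| / |A| = 13/7 (already in lowest terms) ≈ 1.8571.
Reference: AP of size 7 gives K = 13/7 ≈ 1.8571; a fully generic set of size 7 gives K ≈ 4.0000.

|A| = 7, |A + A| = 13, K = 13/7.


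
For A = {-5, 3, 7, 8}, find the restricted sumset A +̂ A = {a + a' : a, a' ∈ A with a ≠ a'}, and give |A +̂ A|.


Restricted sumset: A +̂ A = {a + a' : a ∈ A, a' ∈ A, a ≠ a'}.
Equivalently, take A + A and drop any sum 2a that is achievable ONLY as a + a for a ∈ A (i.e. sums representable only with equal summands).
Enumerate pairs (a, a') with a < a' (symmetric, so each unordered pair gives one sum; this covers all a ≠ a'):
  -5 + 3 = -2
  -5 + 7 = 2
  -5 + 8 = 3
  3 + 7 = 10
  3 + 8 = 11
  7 + 8 = 15
Collected distinct sums: {-2, 2, 3, 10, 11, 15}
|A +̂ A| = 6
(Reference bound: |A +̂ A| ≥ 2|A| - 3 for |A| ≥ 2, with |A| = 4 giving ≥ 5.)

|A +̂ A| = 6


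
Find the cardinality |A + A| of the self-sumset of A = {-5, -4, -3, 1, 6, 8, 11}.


A + A = {a + a' : a, a' ∈ A}; |A| = 7.
General bounds: 2|A| - 1 ≤ |A + A| ≤ |A|(|A|+1)/2, i.e. 13 ≤ |A + A| ≤ 28.
Lower bound 2|A|-1 is attained iff A is an arithmetic progression.
Enumerate sums a + a' for a ≤ a' (symmetric, so this suffices):
a = -5: -5+-5=-10, -5+-4=-9, -5+-3=-8, -5+1=-4, -5+6=1, -5+8=3, -5+11=6
a = -4: -4+-4=-8, -4+-3=-7, -4+1=-3, -4+6=2, -4+8=4, -4+11=7
a = -3: -3+-3=-6, -3+1=-2, -3+6=3, -3+8=5, -3+11=8
a = 1: 1+1=2, 1+6=7, 1+8=9, 1+11=12
a = 6: 6+6=12, 6+8=14, 6+11=17
a = 8: 8+8=16, 8+11=19
a = 11: 11+11=22
Distinct sums: {-10, -9, -8, -7, -6, -4, -3, -2, 1, 2, 3, 4, 5, 6, 7, 8, 9, 12, 14, 16, 17, 19, 22}
|A + A| = 23

|A + A| = 23


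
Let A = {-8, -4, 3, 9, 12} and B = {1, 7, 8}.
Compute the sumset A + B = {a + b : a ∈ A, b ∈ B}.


A + B = {a + b : a ∈ A, b ∈ B}.
Enumerate all |A|·|B| = 5·3 = 15 pairs (a, b) and collect distinct sums.
a = -8: -8+1=-7, -8+7=-1, -8+8=0
a = -4: -4+1=-3, -4+7=3, -4+8=4
a = 3: 3+1=4, 3+7=10, 3+8=11
a = 9: 9+1=10, 9+7=16, 9+8=17
a = 12: 12+1=13, 12+7=19, 12+8=20
Collecting distinct sums: A + B = {-7, -3, -1, 0, 3, 4, 10, 11, 13, 16, 17, 19, 20}
|A + B| = 13

A + B = {-7, -3, -1, 0, 3, 4, 10, 11, 13, 16, 17, 19, 20}


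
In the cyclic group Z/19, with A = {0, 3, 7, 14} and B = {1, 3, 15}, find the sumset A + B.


Work in Z/19Z: reduce every sum a + b modulo 19.
Enumerate all 12 pairs:
a = 0: 0+1=1, 0+3=3, 0+15=15
a = 3: 3+1=4, 3+3=6, 3+15=18
a = 7: 7+1=8, 7+3=10, 7+15=3
a = 14: 14+1=15, 14+3=17, 14+15=10
Distinct residues collected: {1, 3, 4, 6, 8, 10, 15, 17, 18}
|A + B| = 9 (out of 19 total residues).

A + B = {1, 3, 4, 6, 8, 10, 15, 17, 18}


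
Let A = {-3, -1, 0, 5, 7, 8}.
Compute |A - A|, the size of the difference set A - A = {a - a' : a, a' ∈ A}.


A - A = {a - a' : a, a' ∈ A}; |A| = 6.
Bounds: 2|A|-1 ≤ |A - A| ≤ |A|² - |A| + 1, i.e. 11 ≤ |A - A| ≤ 31.
Note: 0 ∈ A - A always (from a - a). The set is symmetric: if d ∈ A - A then -d ∈ A - A.
Enumerate nonzero differences d = a - a' with a > a' (then include -d):
Positive differences: {1, 2, 3, 5, 6, 7, 8, 9, 10, 11}
Full difference set: {0} ∪ (positive diffs) ∪ (negative diffs).
|A - A| = 1 + 2·10 = 21 (matches direct enumeration: 21).

|A - A| = 21


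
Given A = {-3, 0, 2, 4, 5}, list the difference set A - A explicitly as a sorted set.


A - A = {a - a' : a, a' ∈ A}.
Compute a - a' for each ordered pair (a, a'):
a = -3: -3--3=0, -3-0=-3, -3-2=-5, -3-4=-7, -3-5=-8
a = 0: 0--3=3, 0-0=0, 0-2=-2, 0-4=-4, 0-5=-5
a = 2: 2--3=5, 2-0=2, 2-2=0, 2-4=-2, 2-5=-3
a = 4: 4--3=7, 4-0=4, 4-2=2, 4-4=0, 4-5=-1
a = 5: 5--3=8, 5-0=5, 5-2=3, 5-4=1, 5-5=0
Collecting distinct values (and noting 0 appears from a-a):
A - A = {-8, -7, -5, -4, -3, -2, -1, 0, 1, 2, 3, 4, 5, 7, 8}
|A - A| = 15

A - A = {-8, -7, -5, -4, -3, -2, -1, 0, 1, 2, 3, 4, 5, 7, 8}


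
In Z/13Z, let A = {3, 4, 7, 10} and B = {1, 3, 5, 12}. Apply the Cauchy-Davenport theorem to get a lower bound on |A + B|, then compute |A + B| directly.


Cauchy-Davenport: |A + B| ≥ min(p, |A| + |B| - 1) for A, B nonempty in Z/pZ.
|A| = 4, |B| = 4, p = 13.
CD lower bound = min(13, 4 + 4 - 1) = min(13, 7) = 7.
Compute A + B mod 13 directly:
a = 3: 3+1=4, 3+3=6, 3+5=8, 3+12=2
a = 4: 4+1=5, 4+3=7, 4+5=9, 4+12=3
a = 7: 7+1=8, 7+3=10, 7+5=12, 7+12=6
a = 10: 10+1=11, 10+3=0, 10+5=2, 10+12=9
A + B = {0, 2, 3, 4, 5, 6, 7, 8, 9, 10, 11, 12}, so |A + B| = 12.
Verify: 12 ≥ 7? Yes ✓.

CD lower bound = 7, actual |A + B| = 12.
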